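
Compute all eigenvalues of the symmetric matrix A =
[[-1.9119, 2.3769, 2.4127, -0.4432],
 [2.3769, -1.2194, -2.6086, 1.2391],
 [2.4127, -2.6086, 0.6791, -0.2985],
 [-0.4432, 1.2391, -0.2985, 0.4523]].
sigma(A) ≈ {-6, 0, 1, 3}

A is real symmetric, so its spectrum consists of real eigenvalues. Expanding the characteristic polynomial of the displayed matrix gives
  det(λ I - A) = p(λ) = λ^4 + (2)λ^3 + (-21)λ^2 + (18.0024)λ + (-0.0013).
Solving p(λ) = 0 yields eigenvalues ≈ -6, 0, 1, 3. (A is shown rounded to 4 decimals, so these recover the underlying integer eigenvalues to within that precision.)
Verification: the trace of A = -2 equals the sum of eigenvalues -2, and det(A) ≈ -0.0013 matches the eigenvalue product 0.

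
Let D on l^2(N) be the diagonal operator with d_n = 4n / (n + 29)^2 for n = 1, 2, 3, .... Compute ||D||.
||D|| = 1/29 (attained at n = 29)

For D diagonal, ||D|| = sup_n |d_n|. Treat f(x) = 4x / (x + 29)^2 for real x > 0. By the quotient rule, f'(x) = 4(29 - x)/(x + 29)^3, which is positive for x < 29 and negative for x > 29. So f has a unique maximum at x = 29, and since 29 is a positive integer, the supremum over n ≥ 1 is attained at n = 29: d_29 = 4·29/(29 + 29)^2 = 4·29/3364 = 1/29. Hence ||D|| = 1/29.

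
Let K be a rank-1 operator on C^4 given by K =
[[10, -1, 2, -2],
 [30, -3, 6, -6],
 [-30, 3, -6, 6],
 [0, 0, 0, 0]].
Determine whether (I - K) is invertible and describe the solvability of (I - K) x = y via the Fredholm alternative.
(I - K) is singular (det(I - K) = 0, i.e. 1 ∈ sigma(K)). (I - K) x = y is solvable iff y ⊥ ker((I - K)^*) = span{(10, -1, 2, -2)}, i.e. iff 10y_1 - y_2 + 2y_3 - 2y_4 = 0. When solvable, the solutions are x = y + c·(1, 3, -3, 0), c arbitrary (ker(I - K) = span{(1, 3, -3, 0)}, dimension 1).

K has rank 1, so it is an outer product K = u v^T: every row of K is a multiple of one row vector. Reading off the entries, u = (1, 3, -3, 0) and v = (10, -1, 2, -2) (row i of K equals u_i·v^T). A rank-one matrix u v^T satisfies K u = u (v·u) and kills the (3)-dimensional subspace v^⊥, so its characteristic polynomial is lambda^3 (lambda - v·u) with v·u = tr K = 1. Hence the eigenvalues of I - K are 1 (multiplicity 3) and 1 - (1) = 0, so det(I - K) = 0. (Direct check: I - K =
[[-9, 1, -2, 2],
 [-30, 4, -6, 6],
 [30, -3, 7, -6],
 [0, 0, 0, 1]]
has determinant 0.) So 1 is an eigenvalue of K and (I - K) is not invertible. The finite-dimensional Fredholm alternative says: either (I - K) is invertible, or ker(I - K) ≠ {0} and then range(I - K) = ker((I - K)^*)^⊥, with dim ker(I - K) = dim ker((I - K)^*). We are in the second case, so we need both kernels. Kernel of I - K: (I - K) u = u - u (v·u) = u - u = 0, so ker(I - K) = span{u} = span{(1, 3, -3, 0)} (it is exactly 1-dimensional because rank(I - K) = 3). Kernel of the adjoint: K is real, so (I - K)^* = I - K^T = I - v u^T, and (I - v u^T) v = v - v (u·v) = 0; hence ker((I - K)^*) = span{v} = span{(10, -1, 2, -2)}. Therefore (I - K) x = y is solvable iff <y, v> = 0, i.e. iff 10y_1 - y_2 + 2y_3 - 2y_4 = 0. When this holds, K y = u (v·y) = 0, so (I - K) y = y and x = y is a particular solution; the full solution set is the line x = y + c·u = y + c·(1, 3, -3, 0), c ∈ C.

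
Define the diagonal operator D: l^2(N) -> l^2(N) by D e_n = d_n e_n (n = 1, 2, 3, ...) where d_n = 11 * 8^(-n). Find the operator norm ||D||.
||D|| = 11/8 (attained at n = 1)

For D diagonal, ||D|| = sup_n |d_n|. The sequence d_n = 11 * 8^(-n) is positive and strictly decreasing (ratio 8^(-1) < 1), so the supremum is d_1 = 11/8. Hence ||D|| = 11/8.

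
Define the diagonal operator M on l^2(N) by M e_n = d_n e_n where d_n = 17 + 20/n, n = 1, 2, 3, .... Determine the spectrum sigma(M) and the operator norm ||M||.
sigma(M) = {17 + 20/n : n ≥ 1} ∪ {17}; ||M|| = 37

A bounded diagonal operator on l^2 with diagonal entries d_n has spectrum equal to the closure of {d_n : n ≥ 1}: every d_n is an eigenvalue (with eigenvector e_n), so {d_n} ⊂ sigma(M); the spectrum is closed, so its closure is too; and for lambda not in the closure, (M - lambda I) has bounded inverse (the diagonal entries 1/(d_n - lambda) are bounded). For our sequence d_n = 17 + 20/n, n = 1, 2, 3, ...:
  - {d_n} = {17 + 20/n : n ≥ 1}; the only limit point is 17
  - closure = {17 + 20/n : n ≥ 1} ∪ {17}
For the norm: a diagonal operator has ||M|| = sup_n |d_n|. Here d_n = 17 + 20/n is positive and decreasing, so sup_n |d_n| = d_1 = 17 + 20 = 37. So ||M|| = 37.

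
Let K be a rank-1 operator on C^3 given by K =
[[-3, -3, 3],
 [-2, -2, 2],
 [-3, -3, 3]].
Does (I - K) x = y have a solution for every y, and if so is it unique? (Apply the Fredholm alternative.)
(I - K) is invertible (det(I - K) = 3 ≠ 0), so for every y in C^3 the equation (I - K) x = y has a unique solution.

K has rank 1, so it is an outer product K = u v^T: every row of K is a multiple of one row vector. Reading off the entries, u = (3, 2, 3) and v = (-1, -1, 1) (row i of K equals u_i·v^T). A rank-one matrix u v^T satisfies K u = u (v·u) and kills the (2)-dimensional subspace v^⊥, so its characteristic polynomial is lambda^2 (lambda - v·u) with v·u = tr K = -2. Hence the eigenvalues of I - K are 1 (multiplicity 2) and 1 - (-2) = 3, so det(I - K) = 3. (Direct check: I - K =
[[4, 3, -3],
 [2, 3, -2],
 [3, 3, -2]]
has determinant 3.) The finite-dimensional Fredholm alternative says: either (I - K) is invertible, or ker(I - K) ≠ {0} and then range(I - K) = ker((I - K)^*)^⊥, with dim ker(I - K) = dim ker((I - K)^*). Since det(I - K) ≠ 0, 1 is not an eigenvalue of K and ker(I - K) = {0}, so we are in the first case: for every y there is a unique x = (I - K)^(-1) y. Explicitly, by the Sherman–Morrison formula, (I - u v^T)^(-1) = I + u v^T/(1 - v·u), i.e. (I - K)^(-1) = I + K/(3).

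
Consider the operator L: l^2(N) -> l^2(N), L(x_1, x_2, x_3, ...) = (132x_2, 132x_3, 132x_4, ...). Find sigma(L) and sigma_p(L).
sigma(L) = closed disk {z in C : |z| ≤ 132}; sigma_p(L) = open disk {z in C : |z| < 132}

Note L = 132·V where V is the unit left shift (V x)_k = x_{k+1}; so sigma(L) = 132·sigma(V) and ||L|| = 132||V||. ||L x||^2 = 17424sum_{k≥2} |x_k|^2 ≤ 17424||x||^2, with equality on {x : x_1 = 0}, so ||L|| = 132. For any lambda with |lambda| < 132, set r = lambda/132 (|r| < 1); the vector x = (1, r, r^2, ...) is in l^2 and satisfies L x = 132(r, r^2, ...) = lambda x, so lambda is an eigenvalue. On the boundary |lambda| = 132 the geometric series diverges, so no l^2 eigenvector exists, but these lambda lie in the approximate point spectrum. Hence sigma(L) is the closed disk of radius 132 and sigma_p(L) is the open disk.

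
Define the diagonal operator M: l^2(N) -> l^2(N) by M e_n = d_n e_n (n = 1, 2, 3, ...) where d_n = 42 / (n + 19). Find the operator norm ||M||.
||M|| = 21/10 (attained at n = 1)

For M diagonal, ||M|| = sup_n |d_n| = sup_n 42/(n + 19). This is positive and strictly decreasing in n, so the supremum is attained at n = 1: d_1 = 42/(1 + 19) = 21/10. Hence ||M|| = 21/10.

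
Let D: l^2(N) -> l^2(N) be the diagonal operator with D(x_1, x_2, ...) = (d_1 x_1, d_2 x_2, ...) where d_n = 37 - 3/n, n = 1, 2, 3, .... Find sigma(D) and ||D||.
sigma(D) = {37 - 3/n : n ≥ 1} ∪ {37}; ||D|| = 37

A bounded diagonal operator on l^2 with diagonal entries d_n has spectrum equal to the closure of {d_n : n ≥ 1}: every d_n is an eigenvalue (with eigenvector e_n), so {d_n} ⊂ sigma(D); the spectrum is closed, so its closure is too; and for lambda not in the closure, (D - lambda I) has bounded inverse (the diagonal entries 1/(d_n - lambda) are bounded). For our sequence d_n = 37 - 3/n, n = 1, 2, 3, ...:
  - {d_n} = {37 - 3/n : n ≥ 1}; the only limit point is 37
  - closure = {37 - 3/n : n ≥ 1} ∪ {37}
For the norm: a diagonal operator has ||D|| = sup_n |d_n|. Here d_n = 37 - 3/n increases monotonically from d_1 = 34 toward 37, with all terms in [34, 37); so sup_n |d_n| = 37 (the supremum is the limit, not attained). So ||D|| = 37.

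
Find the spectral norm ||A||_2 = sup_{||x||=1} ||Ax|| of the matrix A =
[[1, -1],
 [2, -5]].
||A||_2 = sqrt((31 + sqrt(925))/2) ≈ 5.5414 (= sqrt(largest eigenvalue of A^T A))

||A||_2 = sigma_max(A) = sqrt(lambda_max(A^T A)). Form the symmetric matrix M = A^T A =
[[5, -11],
 [-11, 26]].
Its characteristic polynomial (trace, determinant of M give the coefficients) is
  p(λ) = det(λ I - M) = λ^2 - 31λ + 9.
For λ^2 - 31λ + 9 the discriminant is 925. It is nonnegative but not a perfect square, so the roots are real and irrational: λ = (31 ± sqrt(925))/2 ≈ 30.7069, 0.2931.
So the eigenvalues of A^T A are ≈ 0.2931, 30.7069 (all ≥ 0, as they must be for A^T A). The largest is λ_max = (31 + sqrt(925))/2 ≈ 30.7069, hence ||A||_2 = sqrt(λ_max) = sqrt((31 + sqrt(925))/2) ≈ 5.5414.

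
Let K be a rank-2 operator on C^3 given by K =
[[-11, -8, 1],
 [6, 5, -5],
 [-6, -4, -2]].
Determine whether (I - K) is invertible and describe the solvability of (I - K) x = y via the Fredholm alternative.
(I - K) is singular (det(I - K) = 0, i.e. 1 ∈ sigma(K)). (I - K) x = y is solvable iff y ⊥ ker((I - K)^*) = span{(-8, -7, 9)}, i.e. iff -8y_1 - 7y_2 + 9y_3 = 0. When solvable, x is determined up to adding multiples of (2, -3, 0) (ker(I - K) = span{(2, -3, 0)}, dimension 1).

K has rank 2 and factors as K = U V^T = u1 v1^T + u2 v2^T with u1 = (3, -1, 2), v1 = (-3, -2, -1), u2 = (-2, 3, 0), v2 = (1, 1, -2) (multiplying out reproduces the displayed K). The nonzero eigenvalues of U V^T coincide with those of the 2 x 2 matrix G = V^T U = [[v1·u1, v1·u2], [v2·u1, v2·u2]] = [[-9, 0], [-2, 1]], and by the Sylvester determinant identity det(I_3 - U V^T) = det(I_2 - V^T U) = det([[10, 0], [2, 0]]) = (10)(0) - (0)(2) = 0. (Direct check: I - K =
[[12, 8, -1],
 [-6, -4, 5],
 [6, 4, 3]]
has determinant 0.) So 1 is an eigenvalue of K and (I - K) is not invertible. The finite-dimensional Fredholm alternative says: either (I - K) is invertible, or ker(I - K) ≠ {0} and then range(I - K) = ker((I - K)^*)^⊥, with dim ker(I - K) = dim ker((I - K)^*). We are in the second case, so we compute both kernels via the 2 x 2 reduction. If (I - U V^T) x = 0 then x = U (V^T x) lies in the column space of U; writing x = U b gives U (I_2 - G) b = 0, and since u1, u2 are independent, (I_2 - G) b = 0. With I_2 - G = [[10, 0], [2, 0]] (singular, as its determinant is 0) a null vector is b = (0, -1), so ker(I - K) = span{0·u1 + (-1)·u2} = span{(2, -3, 0)}. For the adjoint, (I - K)^* = I - K^T = I - V U^T, and the same argument gives ker((I - K)^*) = {V a : (I_2 - G)^T a = 0}; (I_2 - G)^T = [[10, 2], [0, 0]] has null vector a = (1, -5), so ker((I - K)^*) = span{1·v1 + (-5)·v2} = span{(-8, -7, 9)}. (Both kernels are 1-dimensional, matching rank(I - K) = 2.) Therefore (I - K) x = y is solvable iff <y, (-8, -7, 9)> = 0, i.e. iff -8y_1 - 7y_2 + 9y_3 = 0; when solvable the solution set is the line x_p + c·(2, -3, 0), c ∈ C.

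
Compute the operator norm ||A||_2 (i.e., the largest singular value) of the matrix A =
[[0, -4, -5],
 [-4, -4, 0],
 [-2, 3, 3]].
||A||_2 ≈ 8.1844 (= sqrt(largest eigenvalue of A^T A))

||A||_2 = sigma_max(A) = sqrt(lambda_max(A^T A)). Form the symmetric matrix M = A^T A =
[[20, 10, -6],
 [10, 41, 29],
 [-6, 29, 34]].
Its characteristic polynomial (trace, sum of principal 2x2 minors, determinant of M give the coefficients) is
  p(λ) = det(λ I - M) = λ^3 - 95λ^2 + 1917λ - 2704.
No integer candidate from the rational root theorem (±divisors of 2704) is a root, so the roots are irrational. The cubic discriminant is Δ = 4379944021 > 0, so there are three distinct real roots. p(1) = -881 and p(2) = 758 have opposite signs, so a root lies in (1, 2); Newton's method refines it to λ ≈ 1.5238. p(26) = 494 and p(27) = -517 have opposite signs, so a root lies in (26, 27); Newton's method refines it to λ ≈ 26.4925. p(66) = -2506 and p(67) = 43 have opposite signs, so a root lies in (66, 67); Newton's method refines it to λ ≈ 66.9838. Check (Vieta): the three roots sum to 95, matching tr M = 95.
So the eigenvalues of A^T A are ≈ 1.5238, 26.4925, 66.9838 (all ≥ 0, as they must be for A^T A). The largest is λ_max ≈ 66.9838, hence ||A||_2 = sqrt(λ_max) ≈ 8.1844.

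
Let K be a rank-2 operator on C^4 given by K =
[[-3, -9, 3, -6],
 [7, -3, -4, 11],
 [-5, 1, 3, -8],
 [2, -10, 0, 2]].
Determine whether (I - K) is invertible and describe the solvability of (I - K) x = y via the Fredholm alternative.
(I - K) is invertible (det(I - K) = 191 ≠ 0), so for every y in C^4 the equation (I - K) x = y has a unique solution.

K has rank 2 and factors as K = U V^T = u1 v1^T + u2 v2^T with u1 = (0, 3, -2, 2), v1 = (2, -2, -1, 3), u2 = (-3, 1, -1, -2), v2 = (1, 3, -1, 2) (multiplying out reproduces the displayed K). The nonzero eigenvalues of U V^T coincide with those of the 2 x 2 matrix G = V^T U = [[v1·u1, v1·u2], [v2·u1, v2·u2]] = [[2, -13], [15, -3]], and by the Sylvester determinant identity det(I_4 - U V^T) = det(I_2 - V^T U) = det([[-1, 13], [-15, 4]]) = (-1)(4) - (13)(-15) = 191. (Direct check: I - K =
[[4, 9, -3, 6],
 [-7, 4, 4, -11],
 [5, -1, -2, 8],
 [-2, 10, 0, -1]]
has determinant 191.) The finite-dimensional Fredholm alternative says: either (I - K) is invertible, or ker(I - K) ≠ {0} and then range(I - K) = ker((I - K)^*)^⊥, with dim ker(I - K) = dim ker((I - K)^*). Since det(I - K) ≠ 0, 1 is not an eigenvalue of K and ker(I - K) = {0}, so we are in the first case: for every y there is a unique x = (I - K)^(-1) y. (Explicitly, by the Woodbury identity, (I - U V^T)^(-1) = I + U (I_2 - G)^(-1) V^T.)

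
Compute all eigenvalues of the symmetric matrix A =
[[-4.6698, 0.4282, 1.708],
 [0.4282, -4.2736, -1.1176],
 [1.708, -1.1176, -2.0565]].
sigma(A) ≈ {-6, -4, -1}

A is real symmetric, so its spectrum consists of real eigenvalues. Expanding the characteristic polynomial of the displayed matrix gives
  det(λ I - A) = p(λ) = λ^3 + (11)λ^2 + (34)λ + (24).
Solving p(λ) = 0 yields eigenvalues ≈ -6, -4, -1. (A is shown rounded to 4 decimals, so these recover the underlying integer eigenvalues to within that precision.)
Verification: the trace of A = -11 equals the sum of eigenvalues -11, and det(A) ≈ -23.9990 matches the eigenvalue product -24.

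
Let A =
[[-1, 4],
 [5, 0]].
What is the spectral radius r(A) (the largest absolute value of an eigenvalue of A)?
r(A) = 5

The eigenvalues of A are the roots of its characteristic polynomial. With M = A (coefficients from the trace and determinant):
  p(λ) = det(λ I - M) = λ^2 + λ - 20.
For λ^2 + λ - 20 the discriminant is 81. It is a perfect square (9^2), so the roots are rational: λ = (-1 ± 9)/2 = 4, -5.
Thus the eigenvalues (to 4 decimals) are 4 (modulus 4); -5 (modulus 5). The spectral radius is the largest modulus: r(A) = 5. (Cross-check: r(A) ≤ ||A||_2 ≈ 5.2348; equality holds whenever A is normal, though it can also hold for some non-normal A.)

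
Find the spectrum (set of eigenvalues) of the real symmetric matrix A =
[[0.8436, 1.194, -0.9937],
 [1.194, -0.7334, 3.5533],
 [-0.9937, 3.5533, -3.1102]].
sigma(A) ≈ {-6, 1, 2}

A is real symmetric, so its spectrum consists of real eigenvalues. Expanding the characteristic polynomial of the displayed matrix gives
  det(λ I - A) = p(λ) = λ^3 + (3)λ^2 + (-16)λ + (12).
Solving p(λ) = 0 yields eigenvalues ≈ -6, 1, 2. (A is shown rounded to 4 decimals, so these recover the underlying integer eigenvalues to within that precision.)
Verification: the trace of A = -3 equals the sum of eigenvalues -3, and det(A) ≈ -12.0006 matches the eigenvalue product -12.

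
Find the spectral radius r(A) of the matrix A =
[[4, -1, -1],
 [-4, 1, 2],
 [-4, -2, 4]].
r(A) = 6

The eigenvalues of A are the roots of its characteristic polynomial. With M = A (coefficients from the trace, the sum of principal 2x2 minors, and det A):
  p(λ) = det(λ I - M) = λ^3 - 9λ^2 + 20λ - 12.
By the rational root theorem any rational root is an integer divisor of 12. Testing λ = 6: p(6) = 216 - 324 + 120 - 12 = 0, so λ = 6 is a root. Dividing out (λ - 6) leaves p(λ) = (λ - 6)(λ^2 - 3λ + 2). For λ^2 - 3λ + 2 the discriminant is 1. It is a perfect square (1^2), so the roots are rational: λ = (3 ± 1)/2 = 2, 1.
Thus the eigenvalues (to 4 decimals) are 2 (modulus 2); 1 (modulus 1); 6 (modulus 6). The spectral radius is the largest modulus: r(A) = 6. (Cross-check: r(A) ≤ ||A||_2 ≈ 8.1058; equality holds whenever A is normal, though it can also hold for some non-normal A.)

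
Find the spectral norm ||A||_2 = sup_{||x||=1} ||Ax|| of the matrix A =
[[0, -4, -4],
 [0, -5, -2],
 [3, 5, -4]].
||A||_2 ≈ 8.3656 (= sqrt(largest eigenvalue of A^T A))

||A||_2 = sigma_max(A) = sqrt(lambda_max(A^T A)). Form the symmetric matrix M = A^T A =
[[9, 15, -12],
 [15, 66, 6],
 [-12, 6, 36]].
Its characteristic polynomial (trace, sum of principal 2x2 minors, determinant of M give the coefficients) is
  p(λ) = det(λ I - M) = λ^3 - 111λ^2 + 2889λ - 1296.
No integer candidate from the rational root theorem (±divisors of 1296) is a root, so the roots are irrational. The cubic discriminant is Δ = 6730586541 > 0, so there are three distinct real roots. p(0) = -1296 and p(1) = 1483 have opposite signs, so a root lies in (0, 1); Newton's method refines it to λ ≈ 0.4566. p(40) = 664 and p(41) = -517 have opposite signs, so a root lies in (40, 41); Newton's method refines it to λ ≈ 40.56. p(69) = -1917 and p(70) = 34 have opposite signs, so a root lies in (69, 70); Newton's method refines it to λ ≈ 69.9834. Check (Vieta): the three roots sum to 111, matching tr M = 111.
So the eigenvalues of A^T A are ≈ 0.4566, 40.56, 69.9834 (all ≥ 0, as they must be for A^T A). The largest is λ_max ≈ 69.9834, hence ||A||_2 = sqrt(λ_max) ≈ 8.3656.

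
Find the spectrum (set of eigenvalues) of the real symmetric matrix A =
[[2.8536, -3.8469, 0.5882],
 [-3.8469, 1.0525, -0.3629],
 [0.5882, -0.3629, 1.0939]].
sigma(A) ≈ {-2, 1, 6}

A is real symmetric, so its spectrum consists of real eigenvalues. Expanding the characteristic polynomial of the displayed matrix gives
  det(λ I - A) = p(λ) = λ^3 + (-5)λ^2 + (-8)λ + (12).
Solving p(λ) = 0 yields eigenvalues ≈ -2, 1, 6. (A is shown rounded to 4 decimals, so these recover the underlying integer eigenvalues to within that precision.)
Verification: the trace of A = 5 equals the sum of eigenvalues 5, and det(A) ≈ -12.0004 matches the eigenvalue product -12.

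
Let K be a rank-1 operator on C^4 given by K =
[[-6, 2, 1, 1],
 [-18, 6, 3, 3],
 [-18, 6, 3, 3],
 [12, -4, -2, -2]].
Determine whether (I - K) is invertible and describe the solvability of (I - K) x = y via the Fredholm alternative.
(I - K) is singular (det(I - K) = 0, i.e. 1 ∈ sigma(K)). (I - K) x = y is solvable iff y ⊥ ker((I - K)^*) = span{(-6, 2, 1, 1)}, i.e. iff -6y_1 + 2y_2 + y_3 + y_4 = 0. When solvable, the solutions are x = y + c·(1, 3, 3, -2), c arbitrary (ker(I - K) = span{(1, 3, 3, -2)}, dimension 1).

K has rank 1, so it is an outer product K = u v^T: every row of K is a multiple of one row vector. Reading off the entries, u = (1, 3, 3, -2) and v = (-6, 2, 1, 1) (row i of K equals u_i·v^T). A rank-one matrix u v^T satisfies K u = u (v·u) and kills the (3)-dimensional subspace v^⊥, so its characteristic polynomial is lambda^3 (lambda - v·u) with v·u = tr K = 1. Hence the eigenvalues of I - K are 1 (multiplicity 3) and 1 - (1) = 0, so det(I - K) = 0. (Direct check: I - K =
[[7, -2, -1, -1],
 [18, -5, -3, -3],
 [18, -6, -2, -3],
 [-12, 4, 2, 3]]
has determinant 0.) So 1 is an eigenvalue of K and (I - K) is not invertible. The finite-dimensional Fredholm alternative says: either (I - K) is invertible, or ker(I - K) ≠ {0} and then range(I - K) = ker((I - K)^*)^⊥, with dim ker(I - K) = dim ker((I - K)^*). We are in the second case, so we need both kernels. Kernel of I - K: (I - K) u = u - u (v·u) = u - u = 0, so ker(I - K) = span{u} = span{(1, 3, 3, -2)} (it is exactly 1-dimensional because rank(I - K) = 3). Kernel of the adjoint: K is real, so (I - K)^* = I - K^T = I - v u^T, and (I - v u^T) v = v - v (u·v) = 0; hence ker((I - K)^*) = span{v} = span{(-6, 2, 1, 1)}. Therefore (I - K) x = y is solvable iff <y, v> = 0, i.e. iff -6y_1 + 2y_2 + y_3 + y_4 = 0. When this holds, K y = u (v·y) = 0, so (I - K) y = y and x = y is a particular solution; the full solution set is the line x = y + c·u = y + c·(1, 3, 3, -2), c ∈ C.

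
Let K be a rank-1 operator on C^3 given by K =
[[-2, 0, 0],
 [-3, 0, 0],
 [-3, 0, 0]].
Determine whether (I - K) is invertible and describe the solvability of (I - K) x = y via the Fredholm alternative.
(I - K) is invertible (det(I - K) = 3 ≠ 0), so for every y in C^3 the equation (I - K) x = y has a unique solution.

K has rank 1, so it is an outer product K = u v^T: every row of K is a multiple of one row vector. Reading off the entries, u = (-2, -3, -3) and v = (1, 0, 0) (row i of K equals u_i·v^T). A rank-one matrix u v^T satisfies K u = u (v·u) and kills the (2)-dimensional subspace v^⊥, so its characteristic polynomial is lambda^2 (lambda - v·u) with v·u = tr K = -2. Hence the eigenvalues of I - K are 1 (multiplicity 2) and 1 - (-2) = 3, so det(I - K) = 3. (Direct check: I - K =
[[3, 0, 0],
 [3, 1, 0],
 [3, 0, 1]]
has determinant 3.) The finite-dimensional Fredholm alternative says: either (I - K) is invertible, or ker(I - K) ≠ {0} and then range(I - K) = ker((I - K)^*)^⊥, with dim ker(I - K) = dim ker((I - K)^*). Since det(I - K) ≠ 0, 1 is not an eigenvalue of K and ker(I - K) = {0}, so we are in the first case: for every y there is a unique x = (I - K)^(-1) y. Explicitly, by the Sherman–Morrison formula, (I - u v^T)^(-1) = I + u v^T/(1 - v·u), i.e. (I - K)^(-1) = I + K/(3).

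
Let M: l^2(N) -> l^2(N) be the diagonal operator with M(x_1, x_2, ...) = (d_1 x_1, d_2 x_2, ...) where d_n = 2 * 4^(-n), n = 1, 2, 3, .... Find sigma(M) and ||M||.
sigma(M) = {2 * 4^(-n) : n ≥ 1} ∪ {0}; ||M|| = 1/2

A bounded diagonal operator on l^2 with diagonal entries d_n has spectrum equal to the closure of {d_n : n ≥ 1}: every d_n is an eigenvalue (with eigenvector e_n), so {d_n} ⊂ sigma(M); the spectrum is closed, so its closure is too; and for lambda not in the closure, (M - lambda I) has bounded inverse (the diagonal entries 1/(d_n - lambda) are bounded). For our sequence d_n = 2 * 4^(-n), n = 1, 2, 3, ...:
  - {d_n} = {2 * 4^(-n) : n ≥ 1}; the only limit point is 0
  - closure = {2 * 4^(-n) : n ≥ 1} ∪ {0}
For the norm: a diagonal operator has ||M|| = sup_n |d_n|. Here d_n = 2 * 4^(-n) is positive and decreasing, so sup_n |d_n| = d_1 = 2/4 = 1/2. So ||M|| = 1/2.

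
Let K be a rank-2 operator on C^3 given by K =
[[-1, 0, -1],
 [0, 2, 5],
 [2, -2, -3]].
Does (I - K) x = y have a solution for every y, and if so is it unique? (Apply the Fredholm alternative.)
(I - K) is invertible (det(I - K) = 10 ≠ 0), so for every y in C^3 the equation (I - K) x = y has a unique solution.

K has rank 2 and factors as K = U V^T = u1 v1^T + u2 v2^T with u1 = (1, -3, 1), v1 = (-1, 0, -1), u2 = (0, -1, 1), v2 = (3, -2, -2) (multiplying out reproduces the displayed K). The nonzero eigenvalues of U V^T coincide with those of the 2 x 2 matrix G = V^T U = [[v1·u1, v1·u2], [v2·u1, v2·u2]] = [[-2, -1], [7, 0]], and by the Sylvester determinant identity det(I_3 - U V^T) = det(I_2 - V^T U) = det([[3, 1], [-7, 1]]) = (3)(1) - (1)(-7) = 10. (Direct check: I - K =
[[2, 0, 1],
 [0, -1, -5],
 [-2, 2, 4]]
has determinant 10.) The finite-dimensional Fredholm alternative says: either (I - K) is invertible, or ker(I - K) ≠ {0} and then range(I - K) = ker((I - K)^*)^⊥, with dim ker(I - K) = dim ker((I - K)^*). Since det(I - K) ≠ 0, 1 is not an eigenvalue of K and ker(I - K) = {0}, so we are in the first case: for every y there is a unique x = (I - K)^(-1) y. (Explicitly, by the Woodbury identity, (I - U V^T)^(-1) = I + U (I_2 - G)^(-1) V^T.)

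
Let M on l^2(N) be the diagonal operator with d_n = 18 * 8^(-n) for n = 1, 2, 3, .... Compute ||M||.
||M|| = 9/4 (attained at n = 1)

For M diagonal, ||M|| = sup_n |d_n|. The sequence d_n = 18 * 8^(-n) is positive and strictly decreasing (ratio 8^(-1) < 1), so the supremum is d_1 = 18/8 = 9/4. Hence ||M|| = 9/4.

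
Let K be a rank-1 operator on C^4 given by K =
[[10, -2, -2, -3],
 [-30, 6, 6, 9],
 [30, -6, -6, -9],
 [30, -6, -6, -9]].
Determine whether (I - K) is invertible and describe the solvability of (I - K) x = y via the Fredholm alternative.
(I - K) is singular (det(I - K) = 0, i.e. 1 ∈ sigma(K)). (I - K) x = y is solvable iff y ⊥ ker((I - K)^*) = span{(10, -2, -2, -3)}, i.e. iff 10y_1 - 2y_2 - 2y_3 - 3y_4 = 0. When solvable, the solutions are x = y + c·(1, -3, 3, 3), c arbitrary (ker(I - K) = span{(1, -3, 3, 3)}, dimension 1).

K has rank 1, so it is an outer product K = u v^T: every row of K is a multiple of one row vector. Reading off the entries, u = (1, -3, 3, 3) and v = (10, -2, -2, -3) (row i of K equals u_i·v^T). A rank-one matrix u v^T satisfies K u = u (v·u) and kills the (3)-dimensional subspace v^⊥, so its characteristic polynomial is lambda^3 (lambda - v·u) with v·u = tr K = 1. Hence the eigenvalues of I - K are 1 (multiplicity 3) and 1 - (1) = 0, so det(I - K) = 0. (Direct check: I - K =
[[-9, 2, 2, 3],
 [30, -5, -6, -9],
 [-30, 6, 7, 9],
 [-30, 6, 6, 10]]
has determinant 0.) So 1 is an eigenvalue of K and (I - K) is not invertible. The finite-dimensional Fredholm alternative says: either (I - K) is invertible, or ker(I - K) ≠ {0} and then range(I - K) = ker((I - K)^*)^⊥, with dim ker(I - K) = dim ker((I - K)^*). We are in the second case, so we need both kernels. Kernel of I - K: (I - K) u = u - u (v·u) = u - u = 0, so ker(I - K) = span{u} = span{(1, -3, 3, 3)} (it is exactly 1-dimensional because rank(I - K) = 3). Kernel of the adjoint: K is real, so (I - K)^* = I - K^T = I - v u^T, and (I - v u^T) v = v - v (u·v) = 0; hence ker((I - K)^*) = span{v} = span{(10, -2, -2, -3)}. Therefore (I - K) x = y is solvable iff <y, v> = 0, i.e. iff 10y_1 - 2y_2 - 2y_3 - 3y_4 = 0. When this holds, K y = u (v·y) = 0, so (I - K) y = y and x = y is a particular solution; the full solution set is the line x = y + c·u = y + c·(1, -3, 3, 3), c ∈ C.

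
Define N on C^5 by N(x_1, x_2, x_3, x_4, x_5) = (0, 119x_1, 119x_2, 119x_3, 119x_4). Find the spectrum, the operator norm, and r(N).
sigma(N) = {0}; ||N|| = 119; r(N) = 0. (N is nilpotent with N^5 = 0.)

On C^5, N is a strictly lower-triangular matrix with 119 on the subdiagonal and zeros elsewhere, so its characteristic polynomial is lambda^5 and every eigenvalue is 0: sigma(N) = {0}. For the operator norm, N e_i = 119e_{i+1} for i = 1, ..., 4 and N e_5 = 0, so the singular values of N are 119 (with multiplicity 4) and 0; hence ||N|| = 119. The spectral radius r(N) = max|lambda| = 0. Note ||N|| > r(N) — characteristic of non-normal nilpotent operators. Indeed N^5 = 0.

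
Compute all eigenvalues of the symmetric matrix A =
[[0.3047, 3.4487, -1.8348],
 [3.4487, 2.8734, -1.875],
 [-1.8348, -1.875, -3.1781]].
sigma(A) ≈ {-4, -2, 6}

A is real symmetric, so its spectrum consists of real eigenvalues. Expanding the characteristic polynomial of the displayed matrix gives
  det(λ I - A) = p(λ) = λ^3 + (0)λ^2 + (-28)λ + (-48).
Solving p(λ) = 0 yields eigenvalues ≈ -4, -2, 6. (A is shown rounded to 4 decimals, so these recover the underlying integer eigenvalues to within that precision.)
Verification: the trace of A = 0 equals the sum of eigenvalues 0, and det(A) ≈ 48.0006 matches the eigenvalue product 48.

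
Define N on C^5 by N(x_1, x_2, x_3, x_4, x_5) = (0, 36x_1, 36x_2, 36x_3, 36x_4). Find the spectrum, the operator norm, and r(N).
sigma(N) = {0}; ||N|| = 36; r(N) = 0. (N is nilpotent with N^5 = 0.)

On C^5, N is a strictly lower-triangular matrix with 36 on the subdiagonal and zeros elsewhere, so its characteristic polynomial is lambda^5 and every eigenvalue is 0: sigma(N) = {0}. For the operator norm, N e_i = 36e_{i+1} for i = 1, ..., 4 and N e_5 = 0, so the singular values of N are 36 (with multiplicity 4) and 0; hence ||N|| = 36. The spectral radius r(N) = max|lambda| = 0. Note ||N|| > r(N) — characteristic of non-normal nilpotent operators. Indeed N^5 = 0.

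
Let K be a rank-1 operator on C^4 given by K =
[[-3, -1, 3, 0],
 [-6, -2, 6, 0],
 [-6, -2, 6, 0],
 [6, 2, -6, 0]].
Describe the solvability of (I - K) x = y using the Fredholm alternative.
(I - K) is singular (det(I - K) = 0, i.e. 1 ∈ sigma(K)). (I - K) x = y is solvable iff y ⊥ ker((I - K)^*) = span{(-3, -1, 3, 0)}, i.e. iff -3y_1 - y_2 + 3y_3 = 0. When solvable, the solutions are x = y + c·(1, 2, 2, -2), c arbitrary (ker(I - K) = span{(1, 2, 2, -2)}, dimension 1).

K has rank 1, so it is an outer product K = u v^T: every row of K is a multiple of one row vector. Reading off the entries, u = (1, 2, 2, -2) and v = (-3, -1, 3, 0) (row i of K equals u_i·v^T). A rank-one matrix u v^T satisfies K u = u (v·u) and kills the (3)-dimensional subspace v^⊥, so its characteristic polynomial is lambda^3 (lambda - v·u) with v·u = tr K = 1. Hence the eigenvalues of I - K are 1 (multiplicity 3) and 1 - (1) = 0, so det(I - K) = 0. (Direct check: I - K =
[[4, 1, -3, 0],
 [6, 3, -6, 0],
 [6, 2, -5, 0],
 [-6, -2, 6, 1]]
has determinant 0.) So 1 is an eigenvalue of K and (I - K) is not invertible. The finite-dimensional Fredholm alternative says: either (I - K) is invertible, or ker(I - K) ≠ {0} and then range(I - K) = ker((I - K)^*)^⊥, with dim ker(I - K) = dim ker((I - K)^*). We are in the second case, so we need both kernels. Kernel of I - K: (I - K) u = u - u (v·u) = u - u = 0, so ker(I - K) = span{u} = span{(1, 2, 2, -2)} (it is exactly 1-dimensional because rank(I - K) = 3). Kernel of the adjoint: K is real, so (I - K)^* = I - K^T = I - v u^T, and (I - v u^T) v = v - v (u·v) = 0; hence ker((I - K)^*) = span{v} = span{(-3, -1, 3, 0)}. Therefore (I - K) x = y is solvable iff <y, v> = 0, i.e. iff -3y_1 - y_2 + 3y_3 = 0. When this holds, K y = u (v·y) = 0, so (I - K) y = y and x = y is a particular solution; the full solution set is the line x = y + c·u = y + c·(1, 2, 2, -2), c ∈ C.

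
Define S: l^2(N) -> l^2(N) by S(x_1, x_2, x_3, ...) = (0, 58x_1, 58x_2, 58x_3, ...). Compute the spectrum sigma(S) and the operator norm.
sigma(S) = closed disk {z in C : |z| ≤ 58}; ||S|| = 58

Note S = 58·U where U is the unit right shift (U x)_k = x_{k-1} (with x_0 := 0); so ||S|| = 58||U|| and sigma(S) = 58·sigma(U). ||S x||^2 = sum_{k≥1} |58x_k|^2 = 3364||x||^2, so ||S|| = 58 and sigma(S) ⊂ {|z| ≤ 58}. For any |lambda| < 58, the equation (S - lambda I) x = 0 forces x_1 = 0, then 58x_k = lambda x_{k+1} ⇒ x = 0, so S has no eigenvalues. But (S - lambda I) is not surjective for |lambda| < 58: solving (S - lambda I) x = e_1 would require x_n proportional to (lambda/58)^(-n), which is not in l^2. So every |lambda| < 58 lies in the residual spectrum. The boundary |lambda| = 58 is in the approximate point spectrum (the spectrum is closed). Hence sigma(S) is the closed disk of radius 58.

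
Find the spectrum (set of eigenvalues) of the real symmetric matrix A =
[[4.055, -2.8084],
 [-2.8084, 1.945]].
sigma(A) ≈ {0, 6}

A is real symmetric, so its spectrum consists of real eigenvalues. Expanding the characteristic polynomial of the displayed matrix gives
  det(λ I - A) = p(λ) = λ^2 + (-6)λ + (0).
Solving p(λ) = 0 yields eigenvalues ≈ 0, 6. (A is shown rounded to 4 decimals, so these recover the underlying integer eigenvalues to within that precision.)
Verification: the trace of A = 6 equals the sum of eigenvalues 6, and det(A) ≈ -0.0001 matches the eigenvalue product 0.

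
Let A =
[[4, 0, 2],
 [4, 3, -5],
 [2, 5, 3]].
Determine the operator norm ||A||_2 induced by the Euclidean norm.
||A||_2 ≈ 7.6146 (= sqrt(largest eigenvalue of A^T A))

||A||_2 = sigma_max(A) = sqrt(lambda_max(A^T A)). Form the symmetric matrix M = A^T A =
[[36, 22, -6],
 [22, 34, 0],
 [-6, 0, 38]].
Its characteristic polynomial (trace, sum of principal 2x2 minors, determinant of M give the coefficients) is
  p(λ) = det(λ I - M) = λ^3 - 108λ^2 + 3364λ - 26896.
No integer candidate from the rational root theorem (±divisors of 26896) is a root, so the roots are irrational. The cubic discriminant is Δ = 553835264 > 0, so there are three distinct real roots. p(12) = -352 and p(13) = 781 have opposite signs, so a root lies in (12, 13); Newton's method refines it to λ ≈ 12.2976. p(37) = 373 and p(38) = -144 have opposite signs, so a root lies in (37, 38); Newton's method refines it to λ ≈ 37.7196. p(57) = -847 and p(58) = 16 have opposite signs, so a root lies in (57, 58); Newton's method refines it to λ ≈ 57.9827. Check (Vieta): the three roots sum to 108, matching tr M = 108.
So the eigenvalues of A^T A are ≈ 12.2976, 37.7196, 57.9827 (all ≥ 0, as they must be for A^T A). The largest is λ_max ≈ 57.9827, hence ||A||_2 = sqrt(λ_max) ≈ 7.6146.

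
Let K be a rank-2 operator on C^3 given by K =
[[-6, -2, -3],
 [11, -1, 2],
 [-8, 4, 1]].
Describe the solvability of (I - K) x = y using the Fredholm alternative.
(I - K) is invertible (det(I - K) = -4 ≠ 0), so for every y in C^3 the equation (I - K) x = y has a unique solution.

K has rank 2 and factors as K = U V^T = u1 v1^T + u2 v2^T with u1 = (-1, 3, -3), v1 = (3, -1, 0), u2 = (-3, 2, 1), v2 = (1, 1, 1) (multiplying out reproduces the displayed K). The nonzero eigenvalues of U V^T coincide with those of the 2 x 2 matrix G = V^T U = [[v1·u1, v1·u2], [v2·u1, v2·u2]] = [[-6, -11], [-1, 0]], and by the Sylvester determinant identity det(I_3 - U V^T) = det(I_2 - V^T U) = det([[7, 11], [1, 1]]) = (7)(1) - (11)(1) = -4. (Direct check: I - K =
[[7, 2, 3],
 [-11, 2, -2],
 [8, -4, 0]]
has determinant -4.) The finite-dimensional Fredholm alternative says: either (I - K) is invertible, or ker(I - K) ≠ {0} and then range(I - K) = ker((I - K)^*)^⊥, with dim ker(I - K) = dim ker((I - K)^*). Since det(I - K) ≠ 0, 1 is not an eigenvalue of K and ker(I - K) = {0}, so we are in the first case: for every y there is a unique x = (I - K)^(-1) y. (Explicitly, by the Woodbury identity, (I - U V^T)^(-1) = I + U (I_2 - G)^(-1) V^T.)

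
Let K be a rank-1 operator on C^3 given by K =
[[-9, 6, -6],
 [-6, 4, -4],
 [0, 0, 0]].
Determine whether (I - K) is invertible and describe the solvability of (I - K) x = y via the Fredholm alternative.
(I - K) is invertible (det(I - K) = 6 ≠ 0), so for every y in C^3 the equation (I - K) x = y has a unique solution.

K has rank 1, so it is an outer product K = u v^T: every row of K is a multiple of one row vector. Reading off the entries, u = (-3, -2, 0) and v = (3, -2, 2) (row i of K equals u_i·v^T). A rank-one matrix u v^T satisfies K u = u (v·u) and kills the (2)-dimensional subspace v^⊥, so its characteristic polynomial is lambda^2 (lambda - v·u) with v·u = tr K = -5. Hence the eigenvalues of I - K are 1 (multiplicity 2) and 1 - (-5) = 6, so det(I - K) = 6. (Direct check: I - K =
[[10, -6, 6],
 [6, -3, 4],
 [0, 0, 1]]
has determinant 6.) The finite-dimensional Fredholm alternative says: either (I - K) is invertible, or ker(I - K) ≠ {0} and then range(I - K) = ker((I - K)^*)^⊥, with dim ker(I - K) = dim ker((I - K)^*). Since det(I - K) ≠ 0, 1 is not an eigenvalue of K and ker(I - K) = {0}, so we are in the first case: for every y there is a unique x = (I - K)^(-1) y. Explicitly, by the Sherman–Morrison formula, (I - u v^T)^(-1) = I + u v^T/(1 - v·u), i.e. (I - K)^(-1) = I + K/(6).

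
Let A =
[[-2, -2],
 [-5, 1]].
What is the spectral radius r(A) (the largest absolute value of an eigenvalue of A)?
r(A) = 4

The eigenvalues of A are the roots of its characteristic polynomial. With M = A (coefficients from the trace and determinant):
  p(λ) = det(λ I - M) = λ^2 + λ - 12.
For λ^2 + λ - 12 the discriminant is 49. It is a perfect square (7^2), so the roots are rational: λ = (-1 ± 7)/2 = 3, -4.
Thus the eigenvalues (to 4 decimals) are 3 (modulus 3); -4 (modulus 4). The spectral radius is the largest modulus: r(A) = 4. (Cross-check: r(A) ≤ ||A||_2 ≈ 5.389; equality holds whenever A is normal, though it can also hold for some non-normal A.)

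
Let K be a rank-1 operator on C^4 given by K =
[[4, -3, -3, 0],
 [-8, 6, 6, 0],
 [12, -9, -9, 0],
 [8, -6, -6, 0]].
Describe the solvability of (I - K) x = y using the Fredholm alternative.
(I - K) is singular (det(I - K) = 0, i.e. 1 ∈ sigma(K)). (I - K) x = y is solvable iff y ⊥ ker((I - K)^*) = span{(4, -3, -3, 0)}, i.e. iff 4y_1 - 3y_2 - 3y_3 = 0. When solvable, the solutions are x = y + c·(1, -2, 3, 2), c arbitrary (ker(I - K) = span{(1, -2, 3, 2)}, dimension 1).

K has rank 1, so it is an outer product K = u v^T: every row of K is a multiple of one row vector. Reading off the entries, u = (1, -2, 3, 2) and v = (4, -3, -3, 0) (row i of K equals u_i·v^T). A rank-one matrix u v^T satisfies K u = u (v·u) and kills the (3)-dimensional subspace v^⊥, so its characteristic polynomial is lambda^3 (lambda - v·u) with v·u = tr K = 1. Hence the eigenvalues of I - K are 1 (multiplicity 3) and 1 - (1) = 0, so det(I - K) = 0. (Direct check: I - K =
[[-3, 3, 3, 0],
 [8, -5, -6, 0],
 [-12, 9, 10, 0],
 [-8, 6, 6, 1]]
has determinant 0.) So 1 is an eigenvalue of K and (I - K) is not invertible. The finite-dimensional Fredholm alternative says: either (I - K) is invertible, or ker(I - K) ≠ {0} and then range(I - K) = ker((I - K)^*)^⊥, with dim ker(I - K) = dim ker((I - K)^*). We are in the second case, so we need both kernels. Kernel of I - K: (I - K) u = u - u (v·u) = u - u = 0, so ker(I - K) = span{u} = span{(1, -2, 3, 2)} (it is exactly 1-dimensional because rank(I - K) = 3). Kernel of the adjoint: K is real, so (I - K)^* = I - K^T = I - v u^T, and (I - v u^T) v = v - v (u·v) = 0; hence ker((I - K)^*) = span{v} = span{(4, -3, -3, 0)}. Therefore (I - K) x = y is solvable iff <y, v> = 0, i.e. iff 4y_1 - 3y_2 - 3y_3 = 0. When this holds, K y = u (v·y) = 0, so (I - K) y = y and x = y is a particular solution; the full solution set is the line x = y + c·u = y + c·(1, -2, 3, 2), c ∈ C.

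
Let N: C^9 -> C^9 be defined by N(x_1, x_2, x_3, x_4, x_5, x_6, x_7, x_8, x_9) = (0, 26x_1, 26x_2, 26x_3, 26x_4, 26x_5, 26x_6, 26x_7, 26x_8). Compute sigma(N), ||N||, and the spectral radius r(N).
sigma(N) = {0}; ||N|| = 26; r(N) = 0. (N is nilpotent with N^9 = 0.)

On C^9, N is a strictly lower-triangular matrix with 26 on the subdiagonal and zeros elsewhere, so its characteristic polynomial is lambda^9 and every eigenvalue is 0: sigma(N) = {0}. For the operator norm, N e_i = 26e_{i+1} for i = 1, ..., 8 and N e_9 = 0, so the singular values of N are 26 (with multiplicity 8) and 0; hence ||N|| = 26. The spectral radius r(N) = max|lambda| = 0. Note ||N|| > r(N) — characteristic of non-normal nilpotent operators. Indeed N^9 = 0.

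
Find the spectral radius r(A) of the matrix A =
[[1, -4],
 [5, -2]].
r(A) = sqrt(18) ≈ 4.2426

The eigenvalues of A are the roots of its characteristic polynomial. With M = A (coefficients from the trace and determinant):
  p(λ) = det(λ I - M) = λ^2 + λ + 18.
For λ^2 + λ + 18 the discriminant is -71. It is negative, so the roots are the complex-conjugate pair λ = -1/2 ± (sqrt(71)/2) i ≈ -0.5 ± 4.2131i. For a conjugate pair the product of the roots equals the constant term, so |λ|^2 = 18 and |λ| = sqrt(18) ≈ 4.2426.
Thus the eigenvalues (to 4 decimals) are -0.5 ± 4.2131i (modulus 4.2426). The spectral radius is the largest modulus: r(A) = sqrt(18) ≈ 4.2426. (Cross-check: r(A) ≤ ||A||_2 ≈ 6.1088; equality holds whenever A is normal, though it can also hold for some non-normal A.)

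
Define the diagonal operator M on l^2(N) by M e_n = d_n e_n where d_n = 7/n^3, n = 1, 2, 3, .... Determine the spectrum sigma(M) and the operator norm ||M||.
sigma(M) = {7/n^3 : n ≥ 1} ∪ {0}; ||M|| = 7

A bounded diagonal operator on l^2 with diagonal entries d_n has spectrum equal to the closure of {d_n : n ≥ 1}: every d_n is an eigenvalue (with eigenvector e_n), so {d_n} ⊂ sigma(M); the spectrum is closed, so its closure is too; and for lambda not in the closure, (M - lambda I) has bounded inverse (the diagonal entries 1/(d_n - lambda) are bounded). For our sequence d_n = 7/n^3, n = 1, 2, 3, ...:
  - {d_n} = {7/n^3 : n ≥ 1}; the only limit point is 0
  - closure = {7/n^3 : n ≥ 1} ∪ {0}
For the norm: a diagonal operator has ||M|| = sup_n |d_n|. Here d_n = 7/n^3 is positive and decreasing, so sup_n |d_n| = d_1 = 7. So ||M|| = 7.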